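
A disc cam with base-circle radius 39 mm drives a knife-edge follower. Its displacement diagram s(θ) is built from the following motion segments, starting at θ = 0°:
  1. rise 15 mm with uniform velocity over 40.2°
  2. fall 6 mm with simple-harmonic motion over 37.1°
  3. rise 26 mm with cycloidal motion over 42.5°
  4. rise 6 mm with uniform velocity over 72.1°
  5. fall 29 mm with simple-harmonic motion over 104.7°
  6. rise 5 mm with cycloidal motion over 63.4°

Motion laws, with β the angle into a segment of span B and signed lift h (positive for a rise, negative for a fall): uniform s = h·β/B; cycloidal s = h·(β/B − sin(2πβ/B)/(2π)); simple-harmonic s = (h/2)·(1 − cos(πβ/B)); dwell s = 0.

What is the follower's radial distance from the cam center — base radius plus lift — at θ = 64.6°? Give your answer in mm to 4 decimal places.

seg 1 [0°–40.2°] uniform, h=15: full span → s += 15 → s = 15.0000
seg 2 [40.2°–77.3°] simple-harmonic, h=-6: θ=64.6° here. β=24.4, B=37.1. -6/2·(1 − cos(π·0.6577)) = -4.4261 → s = 10.5739
radial distance = base radius + s = 39 + 10.5739 = 49.5739

49.5739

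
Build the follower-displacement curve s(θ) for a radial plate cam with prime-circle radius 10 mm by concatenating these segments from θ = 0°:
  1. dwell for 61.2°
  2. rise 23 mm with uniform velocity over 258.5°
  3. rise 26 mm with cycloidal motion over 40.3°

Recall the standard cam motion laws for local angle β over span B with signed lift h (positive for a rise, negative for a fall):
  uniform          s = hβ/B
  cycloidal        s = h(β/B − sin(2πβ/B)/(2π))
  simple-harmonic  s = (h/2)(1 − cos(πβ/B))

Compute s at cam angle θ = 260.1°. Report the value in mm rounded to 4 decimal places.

seg 1 [0°–61.2°] dwell: s stays 0.0000
seg 2 [61.2°–319.7°] uniform, h=23: θ=260.1° here. β=198.9, B=258.5. 23·198.9/258.5 = 17.6971 → s = 17.6971

17.6971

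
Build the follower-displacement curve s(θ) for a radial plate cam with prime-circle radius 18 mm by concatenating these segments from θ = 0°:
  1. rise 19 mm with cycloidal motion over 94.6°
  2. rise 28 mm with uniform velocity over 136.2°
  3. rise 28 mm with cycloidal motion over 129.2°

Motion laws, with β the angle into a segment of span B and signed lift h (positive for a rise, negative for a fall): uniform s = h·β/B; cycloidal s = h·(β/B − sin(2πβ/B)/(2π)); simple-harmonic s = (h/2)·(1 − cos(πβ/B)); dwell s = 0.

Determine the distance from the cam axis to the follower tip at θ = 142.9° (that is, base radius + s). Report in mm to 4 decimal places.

seg 1 [0°–94.6°] cycloidal, h=19: full span → s += 19 → s = 19.0000
seg 2 [94.6°–230.8°] uniform, h=28: θ=142.9° here. β=48.3, B=136.2. 28·48.3/136.2 = 9.9295 → s = 28.9295
radial distance = base radius + s = 18 + 28.9295 = 46.9295

46.9295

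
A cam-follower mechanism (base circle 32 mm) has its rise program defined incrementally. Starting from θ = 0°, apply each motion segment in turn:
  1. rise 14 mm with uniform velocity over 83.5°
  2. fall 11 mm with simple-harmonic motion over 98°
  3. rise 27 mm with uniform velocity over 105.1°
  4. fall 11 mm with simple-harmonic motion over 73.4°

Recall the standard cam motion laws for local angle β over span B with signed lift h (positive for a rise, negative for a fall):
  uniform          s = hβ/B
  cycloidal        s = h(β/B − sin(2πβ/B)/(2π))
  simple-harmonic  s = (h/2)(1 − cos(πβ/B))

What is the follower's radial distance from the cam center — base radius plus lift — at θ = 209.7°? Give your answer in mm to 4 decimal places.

seg 1 [0°–83.5°] uniform, h=14: full span → s += 14 → s = 14.0000
seg 2 [83.5°–181.5°] simple-harmonic, h=-11: full span → s += -11 → s = 3.0000
seg 3 [181.5°–286.6°] uniform, h=27: θ=209.7° here. β=28.2, B=105.1. 27·28.2/105.1 = 7.2445 → s = 10.2445
radial distance = base radius + s = 32 + 10.2445 = 42.2445

42.2445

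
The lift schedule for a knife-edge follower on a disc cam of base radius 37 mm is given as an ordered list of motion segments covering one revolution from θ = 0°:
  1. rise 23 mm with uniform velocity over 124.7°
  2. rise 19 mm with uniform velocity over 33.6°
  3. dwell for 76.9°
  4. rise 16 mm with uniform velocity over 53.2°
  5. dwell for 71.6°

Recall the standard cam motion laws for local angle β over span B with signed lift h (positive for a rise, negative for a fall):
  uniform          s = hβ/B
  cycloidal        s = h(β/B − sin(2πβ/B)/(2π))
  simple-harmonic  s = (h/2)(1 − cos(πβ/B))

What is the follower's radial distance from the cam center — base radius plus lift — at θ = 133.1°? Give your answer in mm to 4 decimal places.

seg 1 [0°–124.7°] uniform, h=23: full span → s += 23 → s = 23.0000
seg 2 [124.7°–158.3°] uniform, h=19: θ=133.1° here. β=8.4, B=33.6. 19·8.4/33.6 = 4.7500 → s = 27.7500
radial distance = base radius + s = 37 + 27.7500 = 64.7500

64.7500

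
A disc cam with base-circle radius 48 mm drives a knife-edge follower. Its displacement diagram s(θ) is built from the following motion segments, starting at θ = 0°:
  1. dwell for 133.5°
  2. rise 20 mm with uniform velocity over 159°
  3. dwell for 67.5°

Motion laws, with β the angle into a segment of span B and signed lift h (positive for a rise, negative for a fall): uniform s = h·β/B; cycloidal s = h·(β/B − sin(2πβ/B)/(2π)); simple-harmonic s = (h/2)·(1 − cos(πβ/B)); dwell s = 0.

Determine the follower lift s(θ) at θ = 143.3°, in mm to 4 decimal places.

seg 1 [0°–133.5°] dwell: s stays 0.0000
seg 2 [133.5°–292.5°] uniform, h=20: θ=143.3° here. β=9.8, B=159. 20·9.8/159 = 1.2327 → s = 1.2327

1.2327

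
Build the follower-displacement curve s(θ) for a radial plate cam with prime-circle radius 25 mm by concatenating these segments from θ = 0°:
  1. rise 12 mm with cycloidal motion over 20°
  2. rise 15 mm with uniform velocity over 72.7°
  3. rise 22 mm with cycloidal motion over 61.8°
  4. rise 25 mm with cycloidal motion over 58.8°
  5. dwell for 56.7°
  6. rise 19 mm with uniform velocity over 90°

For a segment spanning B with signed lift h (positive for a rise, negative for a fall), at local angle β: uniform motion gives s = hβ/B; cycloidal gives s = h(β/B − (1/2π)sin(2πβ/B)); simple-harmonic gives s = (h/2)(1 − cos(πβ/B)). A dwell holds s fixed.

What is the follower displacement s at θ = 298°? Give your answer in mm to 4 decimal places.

seg 1 [0°–20°] cycloidal, h=12: full span → s += 12 → s = 12.0000
seg 2 [20°–92.7°] uniform, h=15: full span → s += 15 → s = 27.0000
seg 3 [92.7°–154.5°] cycloidal, h=22: full span → s += 22 → s = 49.0000
seg 4 [154.5°–213.3°] cycloidal, h=25: full span → s += 25 → s = 74.0000
seg 5 [213.3°–270°] dwell: s stays 74.0000
seg 6 [270°–360°] uniform, h=19: θ=298° here. β=28, B=90. 19·28/90 = 5.9111 → s = 79.9111

79.9111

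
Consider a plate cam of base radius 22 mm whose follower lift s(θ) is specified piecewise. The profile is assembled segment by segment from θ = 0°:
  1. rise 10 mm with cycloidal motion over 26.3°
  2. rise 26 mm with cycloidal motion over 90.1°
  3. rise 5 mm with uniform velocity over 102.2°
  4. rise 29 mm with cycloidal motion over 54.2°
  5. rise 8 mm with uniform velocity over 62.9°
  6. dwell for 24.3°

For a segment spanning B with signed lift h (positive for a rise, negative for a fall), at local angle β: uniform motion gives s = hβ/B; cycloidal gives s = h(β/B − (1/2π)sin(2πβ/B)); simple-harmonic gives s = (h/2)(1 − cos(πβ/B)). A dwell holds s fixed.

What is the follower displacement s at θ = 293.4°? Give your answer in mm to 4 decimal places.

seg 1 [0°–26.3°] cycloidal, h=10: full span → s += 10 → s = 10.0000
seg 2 [26.3°–116.4°] cycloidal, h=26: full span → s += 26 → s = 36.0000
seg 3 [116.4°–218.6°] uniform, h=5: full span → s += 5 → s = 41.0000
seg 4 [218.6°–272.8°] cycloidal, h=29: full span → s += 29 → s = 70.0000
seg 5 [272.8°–335.7°] uniform, h=8: θ=293.4° here. β=20.6, B=62.9. 8·20.6/62.9 = 2.6200 → s = 72.6200

72.6200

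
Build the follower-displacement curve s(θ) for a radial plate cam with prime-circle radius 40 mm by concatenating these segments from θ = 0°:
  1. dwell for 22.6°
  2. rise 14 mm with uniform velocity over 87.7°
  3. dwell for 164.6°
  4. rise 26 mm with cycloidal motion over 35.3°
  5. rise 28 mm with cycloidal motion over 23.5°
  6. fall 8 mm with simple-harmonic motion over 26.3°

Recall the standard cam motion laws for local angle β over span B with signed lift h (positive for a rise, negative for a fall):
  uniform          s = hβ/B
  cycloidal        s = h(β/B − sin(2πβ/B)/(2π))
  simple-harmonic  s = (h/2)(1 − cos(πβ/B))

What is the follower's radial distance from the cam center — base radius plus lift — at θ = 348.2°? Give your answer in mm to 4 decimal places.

seg 1 [0°–22.6°] dwell: s stays 0.0000
seg 2 [22.6°–110.3°] uniform, h=14: full span → s += 14 → s = 14.0000
seg 3 [110.3°–274.9°] dwell: s stays 14.0000
seg 4 [274.9°–310.2°] cycloidal, h=26: full span → s += 26 → s = 40.0000
seg 5 [310.2°–333.7°] cycloidal, h=28: full span → s += 28 → s = 68.0000
seg 6 [333.7°–360°] simple-harmonic, h=-8: θ=348.2° here. β=14.5, B=26.3. -8/2·(1 − cos(π·0.5513)) = -4.6422 → s = 63.3578
radial distance = base radius + s = 40 + 63.3578 = 103.3578

103.3578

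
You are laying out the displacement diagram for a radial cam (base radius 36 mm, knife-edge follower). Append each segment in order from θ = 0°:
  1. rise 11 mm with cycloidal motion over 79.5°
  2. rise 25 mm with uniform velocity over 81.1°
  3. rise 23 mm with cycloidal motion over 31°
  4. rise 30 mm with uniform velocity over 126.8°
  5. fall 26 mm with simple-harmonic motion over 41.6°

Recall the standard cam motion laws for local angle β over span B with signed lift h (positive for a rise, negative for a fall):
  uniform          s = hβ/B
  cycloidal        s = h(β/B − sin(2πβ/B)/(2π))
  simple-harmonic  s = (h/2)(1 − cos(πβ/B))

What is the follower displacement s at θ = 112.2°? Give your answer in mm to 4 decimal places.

seg 1 [0°–79.5°] cycloidal, h=11: full span → s += 11 → s = 11.0000
seg 2 [79.5°–160.6°] uniform, h=25: θ=112.2° here. β=32.7, B=81.1. 25·32.7/81.1 = 10.0801 → s = 21.0801

21.0801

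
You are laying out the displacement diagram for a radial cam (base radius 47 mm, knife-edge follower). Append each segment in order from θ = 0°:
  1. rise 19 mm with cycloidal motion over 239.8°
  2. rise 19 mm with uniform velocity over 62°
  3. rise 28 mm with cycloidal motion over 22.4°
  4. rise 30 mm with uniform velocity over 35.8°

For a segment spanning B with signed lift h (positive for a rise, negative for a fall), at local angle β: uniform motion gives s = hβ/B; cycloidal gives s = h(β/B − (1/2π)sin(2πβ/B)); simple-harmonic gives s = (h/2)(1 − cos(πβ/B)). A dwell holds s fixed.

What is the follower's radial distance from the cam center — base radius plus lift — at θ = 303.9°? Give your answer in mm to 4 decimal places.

seg 1 [0°–239.8°] cycloidal, h=19: full span → s += 19 → s = 19.0000
seg 2 [239.8°–301.8°] uniform, h=19: full span → s += 19 → s = 38.0000
seg 3 [301.8°–324.2°] cycloidal, h=28: θ=303.9° here. β=2.1, B=22.4. 28·(0.0937 − sin(2π·0.0937)/(2π)) = 0.1492 → s = 38.1492
radial distance = base radius + s = 47 + 38.1492 = 85.1492

85.1492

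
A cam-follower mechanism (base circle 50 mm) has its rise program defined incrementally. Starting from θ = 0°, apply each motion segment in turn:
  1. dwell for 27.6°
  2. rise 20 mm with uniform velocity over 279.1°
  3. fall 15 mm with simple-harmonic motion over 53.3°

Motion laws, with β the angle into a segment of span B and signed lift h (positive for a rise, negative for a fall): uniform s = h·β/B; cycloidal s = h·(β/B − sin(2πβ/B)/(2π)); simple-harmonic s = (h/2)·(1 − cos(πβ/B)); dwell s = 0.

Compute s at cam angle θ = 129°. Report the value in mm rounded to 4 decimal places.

seg 1 [0°–27.6°] dwell: s stays 0.0000
seg 2 [27.6°–306.7°] uniform, h=20: θ=129° here. β=101.4, B=279.1. 20·101.4/279.1 = 7.2662 → s = 7.2662

7.2662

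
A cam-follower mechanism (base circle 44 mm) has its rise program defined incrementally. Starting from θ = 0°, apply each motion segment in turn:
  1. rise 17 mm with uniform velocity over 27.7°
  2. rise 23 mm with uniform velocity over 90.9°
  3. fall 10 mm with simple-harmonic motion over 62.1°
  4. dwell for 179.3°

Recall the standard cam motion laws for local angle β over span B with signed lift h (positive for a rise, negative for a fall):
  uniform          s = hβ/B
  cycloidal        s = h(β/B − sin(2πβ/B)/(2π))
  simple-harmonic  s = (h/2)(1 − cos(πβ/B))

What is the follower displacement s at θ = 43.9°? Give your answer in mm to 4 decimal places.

seg 1 [0°–27.7°] uniform, h=17: full span → s += 17 → s = 17.0000
seg 2 [27.7°–118.6°] uniform, h=23: θ=43.9° here. β=16.2, B=90.9. 23·16.2/90.9 = 4.0990 → s = 21.0990

21.0990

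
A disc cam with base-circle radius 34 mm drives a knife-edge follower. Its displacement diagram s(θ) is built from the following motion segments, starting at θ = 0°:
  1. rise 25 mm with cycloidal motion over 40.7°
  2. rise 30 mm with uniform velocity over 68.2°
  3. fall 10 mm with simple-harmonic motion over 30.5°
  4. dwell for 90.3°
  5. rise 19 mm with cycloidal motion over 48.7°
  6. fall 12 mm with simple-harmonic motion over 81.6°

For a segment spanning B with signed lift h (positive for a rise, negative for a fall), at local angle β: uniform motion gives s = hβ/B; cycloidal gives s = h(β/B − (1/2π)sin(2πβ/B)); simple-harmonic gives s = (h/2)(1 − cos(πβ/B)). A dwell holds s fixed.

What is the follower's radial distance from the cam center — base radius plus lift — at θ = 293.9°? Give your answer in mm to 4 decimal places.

seg 1 [0°–40.7°] cycloidal, h=25: full span → s += 25 → s = 25.0000
seg 2 [40.7°–108.9°] uniform, h=30: full span → s += 30 → s = 55.0000
seg 3 [108.9°–139.4°] simple-harmonic, h=-10: full span → s += -10 → s = 45.0000
seg 4 [139.4°–229.7°] dwell: s stays 45.0000
seg 5 [229.7°–278.4°] cycloidal, h=19: full span → s += 19 → s = 64.0000
seg 6 [278.4°–360°] simple-harmonic, h=-12: θ=293.9° here. β=15.5, B=81.6. -12/2·(1 − cos(π·0.1900)) = -1.0370 → s = 62.9630
radial distance = base radius + s = 34 + 62.9630 = 96.9630

96.9630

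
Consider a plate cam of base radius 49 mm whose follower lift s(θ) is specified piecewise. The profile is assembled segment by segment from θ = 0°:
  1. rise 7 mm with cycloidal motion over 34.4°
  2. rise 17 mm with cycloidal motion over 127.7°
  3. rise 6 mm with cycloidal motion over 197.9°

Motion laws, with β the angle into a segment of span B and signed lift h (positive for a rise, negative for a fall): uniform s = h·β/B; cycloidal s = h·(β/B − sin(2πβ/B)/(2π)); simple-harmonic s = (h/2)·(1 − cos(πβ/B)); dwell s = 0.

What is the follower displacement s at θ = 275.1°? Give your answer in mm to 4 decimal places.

seg 1 [0°–34.4°] cycloidal, h=7: full span → s += 7 → s = 7.0000
seg 2 [34.4°–162.1°] cycloidal, h=17: full span → s += 17 → s = 24.0000
seg 3 [162.1°–360°] cycloidal, h=6: θ=275.1° here. β=113, B=197.9. 6·(0.5710 − sin(2π·0.5710)/(2π)) = 3.8380 → s = 27.8380

27.8380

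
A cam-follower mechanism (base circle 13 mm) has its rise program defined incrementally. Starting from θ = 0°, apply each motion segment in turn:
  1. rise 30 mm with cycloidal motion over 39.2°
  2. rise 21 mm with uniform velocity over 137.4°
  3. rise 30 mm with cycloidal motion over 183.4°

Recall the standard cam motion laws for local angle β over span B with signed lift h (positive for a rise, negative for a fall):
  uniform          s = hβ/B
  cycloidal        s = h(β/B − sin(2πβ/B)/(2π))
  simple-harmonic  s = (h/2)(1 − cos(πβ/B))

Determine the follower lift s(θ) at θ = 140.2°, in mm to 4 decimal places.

seg 1 [0°–39.2°] cycloidal, h=30: full span → s += 30 → s = 30.0000
seg 2 [39.2°–176.6°] uniform, h=21: θ=140.2° here. β=101, B=137.4. 21·101/137.4 = 15.4367 → s = 45.4367

45.4367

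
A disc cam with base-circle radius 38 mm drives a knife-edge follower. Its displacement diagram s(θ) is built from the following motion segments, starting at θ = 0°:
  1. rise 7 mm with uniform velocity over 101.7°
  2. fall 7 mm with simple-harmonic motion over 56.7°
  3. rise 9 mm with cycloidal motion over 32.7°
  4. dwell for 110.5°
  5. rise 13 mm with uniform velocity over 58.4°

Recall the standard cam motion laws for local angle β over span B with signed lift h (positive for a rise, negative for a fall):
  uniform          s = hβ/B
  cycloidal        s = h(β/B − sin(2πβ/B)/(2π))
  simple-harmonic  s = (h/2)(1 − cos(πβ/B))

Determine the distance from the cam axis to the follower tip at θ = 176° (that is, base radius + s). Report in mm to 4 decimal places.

seg 1 [0°–101.7°] uniform, h=7: full span → s += 7 → s = 7.0000
seg 2 [101.7°–158.4°] simple-harmonic, h=-7: full span → s += -7 → s = 0.0000
seg 3 [158.4°–191.1°] cycloidal, h=9: θ=176° here. β=17.6, B=32.7. 9·(0.5382 − sin(2π·0.5382)/(2π)) = 5.1848 → s = 5.1848
radial distance = base radius + s = 38 + 5.1848 = 43.1848

43.1848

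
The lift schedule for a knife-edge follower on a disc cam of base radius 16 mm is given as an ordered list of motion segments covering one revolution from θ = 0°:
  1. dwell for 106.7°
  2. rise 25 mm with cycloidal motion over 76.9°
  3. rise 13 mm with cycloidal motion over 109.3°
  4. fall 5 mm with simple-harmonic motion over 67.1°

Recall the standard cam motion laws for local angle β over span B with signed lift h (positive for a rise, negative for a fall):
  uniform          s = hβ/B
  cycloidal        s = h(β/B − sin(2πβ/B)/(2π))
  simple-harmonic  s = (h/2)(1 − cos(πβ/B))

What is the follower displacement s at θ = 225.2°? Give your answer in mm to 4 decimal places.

seg 1 [0°–106.7°] dwell: s stays 0.0000
seg 2 [106.7°–183.6°] cycloidal, h=25: full span → s += 25 → s = 25.0000
seg 3 [183.6°–292.9°] cycloidal, h=13: θ=225.2° here. β=41.6, B=109.3. 13·(0.3806 − sin(2π·0.3806)/(2π)) = 3.5372 → s = 28.5372

28.5372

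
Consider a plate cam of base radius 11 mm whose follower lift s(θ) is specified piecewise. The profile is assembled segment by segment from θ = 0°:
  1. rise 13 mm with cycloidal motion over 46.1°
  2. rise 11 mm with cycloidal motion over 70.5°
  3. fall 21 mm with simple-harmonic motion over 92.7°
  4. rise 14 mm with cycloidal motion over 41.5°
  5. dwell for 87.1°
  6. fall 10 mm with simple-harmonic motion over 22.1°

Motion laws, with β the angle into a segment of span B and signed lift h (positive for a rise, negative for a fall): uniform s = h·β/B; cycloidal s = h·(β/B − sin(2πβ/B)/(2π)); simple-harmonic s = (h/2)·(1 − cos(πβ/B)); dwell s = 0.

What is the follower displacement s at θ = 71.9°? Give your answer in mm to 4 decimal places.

seg 1 [0°–46.1°] cycloidal, h=13: full span → s += 13 → s = 13.0000
seg 2 [46.1°–116.6°] cycloidal, h=11: θ=71.9° here. β=25.8, B=70.5. 11·(0.3660 − sin(2π·0.3660)/(2π)) = 2.7193 → s = 15.7193

15.7193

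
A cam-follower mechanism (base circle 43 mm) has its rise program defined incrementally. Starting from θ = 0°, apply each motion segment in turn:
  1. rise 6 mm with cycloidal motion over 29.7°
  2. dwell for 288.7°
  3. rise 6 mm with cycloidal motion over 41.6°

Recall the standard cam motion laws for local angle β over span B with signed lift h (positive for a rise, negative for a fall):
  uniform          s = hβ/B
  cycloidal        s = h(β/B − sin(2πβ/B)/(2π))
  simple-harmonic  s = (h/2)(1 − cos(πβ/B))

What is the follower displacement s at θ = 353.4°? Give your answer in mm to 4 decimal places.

seg 1 [0°–29.7°] cycloidal, h=6: full span → s += 6 → s = 6.0000
seg 2 [29.7°–318.4°] dwell: s stays 6.0000
seg 3 [318.4°–360°] cycloidal, h=6: θ=353.4° here. β=35, B=41.6. 6·(0.8413 − sin(2π·0.8413)/(2π)) = 5.8500 → s = 11.8500

11.8500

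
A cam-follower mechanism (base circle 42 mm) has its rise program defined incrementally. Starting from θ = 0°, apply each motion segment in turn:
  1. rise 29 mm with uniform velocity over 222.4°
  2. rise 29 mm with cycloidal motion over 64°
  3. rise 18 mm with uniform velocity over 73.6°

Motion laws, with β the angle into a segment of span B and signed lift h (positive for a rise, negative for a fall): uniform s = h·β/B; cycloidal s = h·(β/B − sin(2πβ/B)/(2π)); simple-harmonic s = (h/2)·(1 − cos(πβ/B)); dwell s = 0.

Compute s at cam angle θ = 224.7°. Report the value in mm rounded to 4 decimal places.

seg 1 [0°–222.4°] uniform, h=29: full span → s += 29 → s = 29.0000
seg 2 [222.4°–286.4°] cycloidal, h=29: θ=224.7° here. β=2.3, B=64. 29·(0.0359 − sin(2π·0.0359)/(2π)) = 0.0088 → s = 29.0088

29.0088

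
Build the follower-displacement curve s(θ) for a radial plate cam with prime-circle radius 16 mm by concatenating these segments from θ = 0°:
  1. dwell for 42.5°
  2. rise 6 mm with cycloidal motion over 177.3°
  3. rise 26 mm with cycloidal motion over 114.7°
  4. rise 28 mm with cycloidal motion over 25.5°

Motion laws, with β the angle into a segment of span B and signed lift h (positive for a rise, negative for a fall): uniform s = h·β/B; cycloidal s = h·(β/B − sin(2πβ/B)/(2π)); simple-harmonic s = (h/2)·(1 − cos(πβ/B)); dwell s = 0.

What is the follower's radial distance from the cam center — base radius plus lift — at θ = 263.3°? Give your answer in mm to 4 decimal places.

seg 1 [0°–42.5°] dwell: s stays 0.0000
seg 2 [42.5°–219.8°] cycloidal, h=6: full span → s += 6 → s = 6.0000
seg 3 [219.8°–334.5°] cycloidal, h=26: θ=263.3° here. β=43.5, B=114.7. 26·(0.3793 − sin(2π·0.3793)/(2π)) = 7.0137 → s = 13.0137
radial distance = base radius + s = 16 + 13.0137 = 29.0137

29.0137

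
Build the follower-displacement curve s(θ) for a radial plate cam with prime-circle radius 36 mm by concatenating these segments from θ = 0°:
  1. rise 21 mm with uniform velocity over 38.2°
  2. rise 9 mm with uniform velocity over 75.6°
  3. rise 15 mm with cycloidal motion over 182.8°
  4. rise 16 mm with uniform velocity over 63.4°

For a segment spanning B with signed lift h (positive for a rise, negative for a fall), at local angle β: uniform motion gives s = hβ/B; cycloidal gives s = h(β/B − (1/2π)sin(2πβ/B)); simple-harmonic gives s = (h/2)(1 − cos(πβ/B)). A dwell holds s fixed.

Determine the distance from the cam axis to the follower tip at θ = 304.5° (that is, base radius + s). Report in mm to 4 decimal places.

seg 1 [0°–38.2°] uniform, h=21: full span → s += 21 → s = 21.0000
seg 2 [38.2°–113.8°] uniform, h=9: full span → s += 9 → s = 30.0000
seg 3 [113.8°–296.6°] cycloidal, h=15: full span → s += 15 → s = 45.0000
seg 4 [296.6°–360°] uniform, h=16: θ=304.5° here. β=7.9, B=63.4. 16·7.9/63.4 = 1.9937 → s = 46.9937
radial distance = base radius + s = 36 + 46.9937 = 82.9937

82.9937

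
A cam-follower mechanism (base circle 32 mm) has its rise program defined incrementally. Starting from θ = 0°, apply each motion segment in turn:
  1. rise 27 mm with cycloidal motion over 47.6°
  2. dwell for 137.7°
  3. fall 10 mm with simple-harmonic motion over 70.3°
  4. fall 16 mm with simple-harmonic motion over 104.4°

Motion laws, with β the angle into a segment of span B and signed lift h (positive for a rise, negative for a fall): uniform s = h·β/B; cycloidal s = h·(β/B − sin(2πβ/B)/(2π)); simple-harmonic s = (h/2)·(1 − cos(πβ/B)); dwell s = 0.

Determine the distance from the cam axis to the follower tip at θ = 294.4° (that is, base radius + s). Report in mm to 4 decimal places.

seg 1 [0°–47.6°] cycloidal, h=27: full span → s += 27 → s = 27.0000
seg 2 [47.6°–185.3°] dwell: s stays 27.0000
seg 3 [185.3°–255.6°] simple-harmonic, h=-10: full span → s += -10 → s = 17.0000
seg 4 [255.6°–360°] simple-harmonic, h=-16: θ=294.4° here. β=38.8, B=104.4. -16/2·(1 − cos(π·0.3716)) = -4.8609 → s = 12.1391
radial distance = base radius + s = 32 + 12.1391 = 44.1391

44.1391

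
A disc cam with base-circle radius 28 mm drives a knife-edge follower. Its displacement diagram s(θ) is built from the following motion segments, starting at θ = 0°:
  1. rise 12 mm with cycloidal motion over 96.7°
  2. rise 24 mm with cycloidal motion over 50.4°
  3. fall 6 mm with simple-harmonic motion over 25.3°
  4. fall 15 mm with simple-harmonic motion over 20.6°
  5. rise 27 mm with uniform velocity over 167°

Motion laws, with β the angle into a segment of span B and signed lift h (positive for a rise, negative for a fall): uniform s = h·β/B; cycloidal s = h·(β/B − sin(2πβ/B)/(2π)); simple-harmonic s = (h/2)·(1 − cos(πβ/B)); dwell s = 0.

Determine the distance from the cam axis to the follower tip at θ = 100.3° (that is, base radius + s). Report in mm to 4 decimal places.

seg 1 [0°–96.7°] cycloidal, h=12: full span → s += 12 → s = 12.0000
seg 2 [96.7°–147.1°] cycloidal, h=24: θ=100.3° here. β=3.6, B=50.4. 24·(0.0714 − sin(2π·0.0714)/(2π)) = 0.0570 → s = 12.0570
radial distance = base radius + s = 28 + 12.0570 = 40.0570

40.0570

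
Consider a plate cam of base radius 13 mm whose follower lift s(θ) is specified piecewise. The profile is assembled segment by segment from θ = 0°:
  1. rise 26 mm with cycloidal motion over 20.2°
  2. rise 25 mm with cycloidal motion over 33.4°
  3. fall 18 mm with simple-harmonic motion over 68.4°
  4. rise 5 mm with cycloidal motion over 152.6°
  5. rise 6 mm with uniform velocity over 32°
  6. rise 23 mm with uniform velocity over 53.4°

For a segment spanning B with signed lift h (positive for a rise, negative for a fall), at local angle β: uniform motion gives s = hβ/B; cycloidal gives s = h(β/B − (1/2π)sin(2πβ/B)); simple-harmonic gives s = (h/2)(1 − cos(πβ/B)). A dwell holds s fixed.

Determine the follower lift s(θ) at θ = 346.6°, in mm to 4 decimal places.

seg 1 [0°–20.2°] cycloidal, h=26: full span → s += 26 → s = 26.0000
seg 2 [20.2°–53.6°] cycloidal, h=25: full span → s += 25 → s = 51.0000
seg 3 [53.6°–122°] simple-harmonic, h=-18: full span → s += -18 → s = 33.0000
seg 4 [122°–274.6°] cycloidal, h=5: full span → s += 5 → s = 38.0000
seg 5 [274.6°–306.6°] uniform, h=6: full span → s += 6 → s = 44.0000
seg 6 [306.6°–360°] uniform, h=23: θ=346.6° here. β=40, B=53.4. 23·40/53.4 = 17.2285 → s = 61.2285

61.2285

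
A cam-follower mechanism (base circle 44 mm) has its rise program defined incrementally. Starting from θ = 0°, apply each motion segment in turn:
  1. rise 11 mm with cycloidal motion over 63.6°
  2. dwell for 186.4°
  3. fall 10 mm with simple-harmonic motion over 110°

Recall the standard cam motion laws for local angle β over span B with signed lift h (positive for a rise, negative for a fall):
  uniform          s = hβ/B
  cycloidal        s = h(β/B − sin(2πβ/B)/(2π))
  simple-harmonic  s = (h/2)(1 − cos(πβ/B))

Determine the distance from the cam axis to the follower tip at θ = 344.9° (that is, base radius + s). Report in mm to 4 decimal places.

seg 1 [0°–63.6°] cycloidal, h=11: full span → s += 11 → s = 11.0000
seg 2 [63.6°–250°] dwell: s stays 11.0000
seg 3 [250°–360°] simple-harmonic, h=-10: θ=344.9° here. β=94.9, B=110. -10/2·(1 − cos(π·0.8627)) = -9.5422 → s = 1.4578
radial distance = base radius + s = 44 + 1.4578 = 45.4578

45.4578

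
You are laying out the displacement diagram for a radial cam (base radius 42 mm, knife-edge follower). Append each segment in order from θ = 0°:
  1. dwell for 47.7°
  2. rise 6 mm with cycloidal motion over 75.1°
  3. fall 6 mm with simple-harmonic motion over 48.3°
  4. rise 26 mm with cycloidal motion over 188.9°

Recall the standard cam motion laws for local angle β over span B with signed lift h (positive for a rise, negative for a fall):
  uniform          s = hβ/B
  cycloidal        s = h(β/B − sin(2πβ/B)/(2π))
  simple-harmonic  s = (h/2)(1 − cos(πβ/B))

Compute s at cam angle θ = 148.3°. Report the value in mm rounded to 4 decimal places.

seg 1 [0°–47.7°] dwell: s stays 0.0000
seg 2 [47.7°–122.8°] cycloidal, h=6: full span → s += 6 → s = 6.0000
seg 3 [122.8°–171.1°] simple-harmonic, h=-6: θ=148.3° here. β=25.5, B=48.3. -6/2·(1 − cos(π·0.5280)) = -3.2631 → s = 2.7369

2.7369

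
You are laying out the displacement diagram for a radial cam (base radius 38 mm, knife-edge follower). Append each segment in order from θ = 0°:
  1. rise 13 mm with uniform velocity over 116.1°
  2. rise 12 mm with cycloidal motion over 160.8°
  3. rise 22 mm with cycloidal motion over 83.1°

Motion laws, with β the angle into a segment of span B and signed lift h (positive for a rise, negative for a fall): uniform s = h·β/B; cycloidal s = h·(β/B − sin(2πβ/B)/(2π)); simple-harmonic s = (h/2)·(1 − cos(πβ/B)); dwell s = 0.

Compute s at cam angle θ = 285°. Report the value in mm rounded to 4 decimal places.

seg 1 [0°–116.1°] uniform, h=13: full span → s += 13 → s = 13.0000
seg 2 [116.1°–276.9°] cycloidal, h=12: full span → s += 12 → s = 25.0000
seg 3 [276.9°–360°] cycloidal, h=22: θ=285° here. β=8.1, B=83.1. 22·(0.0975 − sin(2π·0.0975)/(2π)) = 0.1316 → s = 25.1316

25.1316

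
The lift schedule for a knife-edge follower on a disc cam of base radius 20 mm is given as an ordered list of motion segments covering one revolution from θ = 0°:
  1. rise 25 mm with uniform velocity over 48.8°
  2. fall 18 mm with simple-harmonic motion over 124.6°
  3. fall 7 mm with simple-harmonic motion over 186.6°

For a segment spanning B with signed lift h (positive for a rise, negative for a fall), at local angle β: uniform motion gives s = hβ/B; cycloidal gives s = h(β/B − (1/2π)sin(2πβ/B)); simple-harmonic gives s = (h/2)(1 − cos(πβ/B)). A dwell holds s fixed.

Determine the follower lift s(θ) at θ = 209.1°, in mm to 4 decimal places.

seg 1 [0°–48.8°] uniform, h=25: full span → s += 25 → s = 25.0000
seg 2 [48.8°–173.4°] simple-harmonic, h=-18: full span → s += -18 → s = 7.0000
seg 3 [173.4°–360°] simple-harmonic, h=-7: θ=209.1° here. β=35.7, B=186.6. -7/2·(1 − cos(π·0.1913)) = -0.6134 → s = 6.3866

6.3866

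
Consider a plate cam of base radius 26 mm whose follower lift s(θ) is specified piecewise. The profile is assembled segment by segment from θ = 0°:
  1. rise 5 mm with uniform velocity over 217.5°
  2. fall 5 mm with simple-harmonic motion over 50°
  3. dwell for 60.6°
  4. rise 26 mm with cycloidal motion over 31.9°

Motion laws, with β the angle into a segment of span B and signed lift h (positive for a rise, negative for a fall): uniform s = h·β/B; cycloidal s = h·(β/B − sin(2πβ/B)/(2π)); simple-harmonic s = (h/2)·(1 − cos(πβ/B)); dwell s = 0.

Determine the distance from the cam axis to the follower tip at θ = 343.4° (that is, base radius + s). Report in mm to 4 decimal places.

seg 1 [0°–217.5°] uniform, h=5: full span → s += 5 → s = 5.0000
seg 2 [217.5°–267.5°] simple-harmonic, h=-5: full span → s += -5 → s = 0.0000
seg 3 [267.5°–328.1°] dwell: s stays 0.0000
seg 4 [328.1°–360°] cycloidal, h=26: θ=343.4° here. β=15.3, B=31.9. 26·(0.4796 − sin(2π·0.4796)/(2π)) = 11.9419 → s = 11.9419
radial distance = base radius + s = 26 + 11.9419 = 37.9419

37.9419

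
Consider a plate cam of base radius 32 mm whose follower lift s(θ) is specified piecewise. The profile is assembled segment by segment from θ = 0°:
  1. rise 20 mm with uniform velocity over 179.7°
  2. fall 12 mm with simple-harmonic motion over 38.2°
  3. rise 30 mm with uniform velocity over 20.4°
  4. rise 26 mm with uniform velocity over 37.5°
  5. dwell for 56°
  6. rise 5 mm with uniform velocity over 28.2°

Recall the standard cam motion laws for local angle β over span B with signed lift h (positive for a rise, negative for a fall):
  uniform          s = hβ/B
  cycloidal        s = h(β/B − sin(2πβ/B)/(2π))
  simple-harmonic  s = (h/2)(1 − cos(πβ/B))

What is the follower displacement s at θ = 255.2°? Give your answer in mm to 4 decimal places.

seg 1 [0°–179.7°] uniform, h=20: full span → s += 20 → s = 20.0000
seg 2 [179.7°–217.9°] simple-harmonic, h=-12: full span → s += -12 → s = 8.0000
seg 3 [217.9°–238.3°] uniform, h=30: full span → s += 30 → s = 38.0000
seg 4 [238.3°–275.8°] uniform, h=26: θ=255.2° here. β=16.9, B=37.5. 26·16.9/37.5 = 11.7173 → s = 49.7173

49.7173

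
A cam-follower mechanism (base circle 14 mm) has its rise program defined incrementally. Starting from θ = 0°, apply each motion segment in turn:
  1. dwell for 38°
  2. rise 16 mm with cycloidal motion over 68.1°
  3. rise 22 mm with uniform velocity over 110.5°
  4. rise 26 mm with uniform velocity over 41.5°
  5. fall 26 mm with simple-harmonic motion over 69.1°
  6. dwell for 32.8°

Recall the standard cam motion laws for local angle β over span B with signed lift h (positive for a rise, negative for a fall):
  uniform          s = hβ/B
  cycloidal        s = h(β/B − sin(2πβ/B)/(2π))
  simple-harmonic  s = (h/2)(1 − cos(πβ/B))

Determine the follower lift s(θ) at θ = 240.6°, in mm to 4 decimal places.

seg 1 [0°–38°] dwell: s stays 0.0000
seg 2 [38°–106.1°] cycloidal, h=16: full span → s += 16 → s = 16.0000
seg 3 [106.1°–216.6°] uniform, h=22: full span → s += 22 → s = 38.0000
seg 4 [216.6°–258.1°] uniform, h=26: θ=240.6° here. β=24, B=41.5. 26·24/41.5 = 15.0361 → s = 53.0361

53.0361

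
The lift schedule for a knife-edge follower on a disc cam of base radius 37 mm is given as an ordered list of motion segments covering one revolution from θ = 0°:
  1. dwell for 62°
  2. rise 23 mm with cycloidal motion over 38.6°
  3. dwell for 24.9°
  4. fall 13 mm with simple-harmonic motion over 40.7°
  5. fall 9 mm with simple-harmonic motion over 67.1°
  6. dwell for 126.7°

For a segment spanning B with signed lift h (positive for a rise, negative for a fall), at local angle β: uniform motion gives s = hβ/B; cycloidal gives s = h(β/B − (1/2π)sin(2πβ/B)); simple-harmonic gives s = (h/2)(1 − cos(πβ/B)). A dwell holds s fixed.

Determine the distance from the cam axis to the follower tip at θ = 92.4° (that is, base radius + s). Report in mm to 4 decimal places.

seg 1 [0°–62°] dwell: s stays 0.0000
seg 2 [62°–100.6°] cycloidal, h=23: θ=92.4° here. β=30.4, B=38.6. 23·(0.7876 − sin(2π·0.7876)/(2π)) = 21.6731 → s = 21.6731
radial distance = base radius + s = 37 + 21.6731 = 58.6731

58.6731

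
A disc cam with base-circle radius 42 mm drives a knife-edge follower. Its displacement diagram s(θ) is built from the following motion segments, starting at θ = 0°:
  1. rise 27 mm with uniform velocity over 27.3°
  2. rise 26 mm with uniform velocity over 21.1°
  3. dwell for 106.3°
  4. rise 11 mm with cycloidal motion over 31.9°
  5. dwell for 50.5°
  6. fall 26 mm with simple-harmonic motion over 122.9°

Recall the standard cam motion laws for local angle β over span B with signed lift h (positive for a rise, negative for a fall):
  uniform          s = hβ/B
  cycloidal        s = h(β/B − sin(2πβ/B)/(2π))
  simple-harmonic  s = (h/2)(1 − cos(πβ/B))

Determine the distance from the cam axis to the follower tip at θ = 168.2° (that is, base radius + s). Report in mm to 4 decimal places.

seg 1 [0°–27.3°] uniform, h=27: full span → s += 27 → s = 27.0000
seg 2 [27.3°–48.4°] uniform, h=26: full span → s += 26 → s = 53.0000
seg 3 [48.4°–154.7°] dwell: s stays 53.0000
seg 4 [154.7°–186.6°] cycloidal, h=11: θ=168.2° here. β=13.5, B=31.9. 11·(0.4232 − sin(2π·0.4232)/(2π)) = 3.8428 → s = 56.8428
radial distance = base radius + s = 42 + 56.8428 = 98.8428

98.8428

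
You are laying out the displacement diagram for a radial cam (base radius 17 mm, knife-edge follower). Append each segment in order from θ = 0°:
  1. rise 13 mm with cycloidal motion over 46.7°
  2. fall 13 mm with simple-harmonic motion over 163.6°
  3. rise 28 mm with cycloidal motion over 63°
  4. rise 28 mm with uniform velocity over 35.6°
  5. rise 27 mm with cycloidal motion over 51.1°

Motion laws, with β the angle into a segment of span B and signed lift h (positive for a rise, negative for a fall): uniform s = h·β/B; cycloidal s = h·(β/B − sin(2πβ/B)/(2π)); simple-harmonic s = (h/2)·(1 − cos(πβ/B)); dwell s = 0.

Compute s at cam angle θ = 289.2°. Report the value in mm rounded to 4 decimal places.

seg 1 [0°–46.7°] cycloidal, h=13: full span → s += 13 → s = 13.0000
seg 2 [46.7°–210.3°] simple-harmonic, h=-13: full span → s += -13 → s = 0.0000
seg 3 [210.3°–273.3°] cycloidal, h=28: full span → s += 28 → s = 28.0000
seg 4 [273.3°–308.9°] uniform, h=28: θ=289.2° here. β=15.9, B=35.6. 28·15.9/35.6 = 12.5056 → s = 40.5056

40.5056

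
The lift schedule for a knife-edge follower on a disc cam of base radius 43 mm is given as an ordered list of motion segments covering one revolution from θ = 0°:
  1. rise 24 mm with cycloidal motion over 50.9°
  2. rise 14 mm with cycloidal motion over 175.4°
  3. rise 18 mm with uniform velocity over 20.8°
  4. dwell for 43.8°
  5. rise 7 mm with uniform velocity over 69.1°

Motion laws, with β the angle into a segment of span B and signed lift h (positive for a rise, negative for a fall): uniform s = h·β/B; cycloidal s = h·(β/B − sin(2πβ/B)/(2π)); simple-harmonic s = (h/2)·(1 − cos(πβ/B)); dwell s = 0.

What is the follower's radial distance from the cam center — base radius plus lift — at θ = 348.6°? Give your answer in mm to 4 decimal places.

seg 1 [0°–50.9°] cycloidal, h=24: full span → s += 24 → s = 24.0000
seg 2 [50.9°–226.3°] cycloidal, h=14: full span → s += 14 → s = 38.0000
seg 3 [226.3°–247.1°] uniform, h=18: full span → s += 18 → s = 56.0000
seg 4 [247.1°–290.9°] dwell: s stays 56.0000
seg 5 [290.9°–360°] uniform, h=7: θ=348.6° here. β=57.7, B=69.1. 7·57.7/69.1 = 5.8452 → s = 61.8452
radial distance = base radius + s = 43 + 61.8452 = 104.8452

104.8452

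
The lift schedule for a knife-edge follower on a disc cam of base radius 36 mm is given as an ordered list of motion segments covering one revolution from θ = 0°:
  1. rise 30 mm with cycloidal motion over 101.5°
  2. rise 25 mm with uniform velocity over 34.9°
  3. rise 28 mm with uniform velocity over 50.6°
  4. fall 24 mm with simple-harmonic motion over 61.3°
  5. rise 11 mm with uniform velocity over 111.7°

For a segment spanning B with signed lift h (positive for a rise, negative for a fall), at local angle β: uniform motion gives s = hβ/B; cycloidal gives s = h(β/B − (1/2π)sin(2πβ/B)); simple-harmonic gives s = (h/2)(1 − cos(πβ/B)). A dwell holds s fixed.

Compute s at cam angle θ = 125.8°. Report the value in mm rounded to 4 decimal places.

seg 1 [0°–101.5°] cycloidal, h=30: full span → s += 30 → s = 30.0000
seg 2 [101.5°–136.4°] uniform, h=25: θ=125.8° here. β=24.3, B=34.9. 25·24.3/34.9 = 17.4069 → s = 47.4069

47.4069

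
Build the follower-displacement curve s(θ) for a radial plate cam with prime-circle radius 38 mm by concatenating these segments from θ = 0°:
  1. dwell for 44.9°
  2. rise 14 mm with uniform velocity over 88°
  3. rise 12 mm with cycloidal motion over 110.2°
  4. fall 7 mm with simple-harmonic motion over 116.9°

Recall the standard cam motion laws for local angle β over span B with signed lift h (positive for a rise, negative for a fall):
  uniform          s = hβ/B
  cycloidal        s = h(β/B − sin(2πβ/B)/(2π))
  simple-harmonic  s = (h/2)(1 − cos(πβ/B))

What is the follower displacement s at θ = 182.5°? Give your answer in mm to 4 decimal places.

seg 1 [0°–44.9°] dwell: s stays 0.0000
seg 2 [44.9°–132.9°] uniform, h=14: full span → s += 14 → s = 14.0000
seg 3 [132.9°–243.1°] cycloidal, h=12: θ=182.5° here. β=49.6, B=110.2. 12·(0.4501 − sin(2π·0.4501)/(2π)) = 4.8119 → s = 18.8119

18.8119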